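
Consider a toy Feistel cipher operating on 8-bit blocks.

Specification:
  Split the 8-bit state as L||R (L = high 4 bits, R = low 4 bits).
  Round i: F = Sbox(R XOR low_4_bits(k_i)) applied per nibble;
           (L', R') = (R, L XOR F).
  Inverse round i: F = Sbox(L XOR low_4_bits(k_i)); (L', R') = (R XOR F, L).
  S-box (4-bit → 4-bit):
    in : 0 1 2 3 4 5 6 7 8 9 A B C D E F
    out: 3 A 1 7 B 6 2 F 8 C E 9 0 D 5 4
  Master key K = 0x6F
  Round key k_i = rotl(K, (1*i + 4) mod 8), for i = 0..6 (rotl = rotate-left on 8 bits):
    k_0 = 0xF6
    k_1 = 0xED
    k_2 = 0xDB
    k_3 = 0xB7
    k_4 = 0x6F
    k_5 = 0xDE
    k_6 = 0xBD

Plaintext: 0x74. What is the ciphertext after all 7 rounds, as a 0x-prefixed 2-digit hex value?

s_0 = plaintext = 0x74
s_1 = Round(s_0, k_0) = 0x46
s_2 = Round(s_1, k_1) = 0x6D
s_3 = Round(s_2, k_2) = 0xD4
s_4 = Round(s_3, k_3) = 0x4A
s_5 = Round(s_4, k_4) = 0xA2
s_6 = Round(s_5, k_5) = 0x2A
s_7 = Round(s_6, k_6) = 0xAD

0xAD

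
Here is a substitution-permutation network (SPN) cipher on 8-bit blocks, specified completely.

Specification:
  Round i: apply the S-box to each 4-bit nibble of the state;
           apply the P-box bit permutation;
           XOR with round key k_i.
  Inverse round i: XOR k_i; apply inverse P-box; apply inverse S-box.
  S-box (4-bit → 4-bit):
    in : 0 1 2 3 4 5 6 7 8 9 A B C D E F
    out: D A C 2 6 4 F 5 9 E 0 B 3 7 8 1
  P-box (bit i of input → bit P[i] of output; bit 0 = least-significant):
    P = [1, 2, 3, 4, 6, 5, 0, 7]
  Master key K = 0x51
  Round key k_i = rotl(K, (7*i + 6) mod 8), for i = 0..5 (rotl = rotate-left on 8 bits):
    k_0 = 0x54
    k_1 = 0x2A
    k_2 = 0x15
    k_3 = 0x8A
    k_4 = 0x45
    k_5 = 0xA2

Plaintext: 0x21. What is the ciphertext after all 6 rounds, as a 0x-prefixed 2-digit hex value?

s_0 = plaintext = 0x21
s_1 = Round(s_0, k_0) = 0xC1
s_2 = Round(s_1, k_1) = 0x5E
s_3 = Round(s_2, k_2) = 0x04
s_4 = Round(s_3, k_3) = 0x47
s_5 = Round(s_4, k_4) = 0x6E
s_6 = Round(s_5, k_5) = 0x53

0x53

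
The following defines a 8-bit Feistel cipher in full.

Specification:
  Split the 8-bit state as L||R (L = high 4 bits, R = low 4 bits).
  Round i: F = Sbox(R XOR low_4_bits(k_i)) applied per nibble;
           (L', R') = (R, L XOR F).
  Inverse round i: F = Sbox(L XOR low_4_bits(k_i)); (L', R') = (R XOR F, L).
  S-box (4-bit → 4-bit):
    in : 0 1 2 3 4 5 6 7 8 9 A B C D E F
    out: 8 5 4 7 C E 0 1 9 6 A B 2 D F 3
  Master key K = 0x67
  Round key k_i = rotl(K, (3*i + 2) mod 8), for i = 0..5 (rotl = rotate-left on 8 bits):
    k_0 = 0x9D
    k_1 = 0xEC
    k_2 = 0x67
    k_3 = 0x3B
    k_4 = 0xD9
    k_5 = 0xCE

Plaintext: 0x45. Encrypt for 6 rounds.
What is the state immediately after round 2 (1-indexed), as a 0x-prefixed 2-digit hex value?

0xD0

s_0 = plaintext = 0x45
s_1 = Round(s_0, k_0) = 0x5D
s_2 = Round(s_1, k_1) = 0xD0
s_3 = Round(s_2, k_2) = 0x0C
s_4 = Round(s_3, k_3) = 0xC1
s_5 = Round(s_4, k_4) = 0x15
s_6 = Round(s_5, k_5) = 0x5A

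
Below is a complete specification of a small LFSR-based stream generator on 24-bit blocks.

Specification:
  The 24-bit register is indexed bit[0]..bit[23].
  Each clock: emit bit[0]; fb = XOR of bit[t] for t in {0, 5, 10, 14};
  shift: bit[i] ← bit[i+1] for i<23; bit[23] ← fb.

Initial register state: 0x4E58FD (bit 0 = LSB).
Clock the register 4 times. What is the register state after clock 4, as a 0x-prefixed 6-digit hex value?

0x54E58F

reg_0 = 0x4E58FD
clock 1: out=1, reg = 0xA72C7E
clock 2: out=0, reg = 0x53963F
clock 3: out=1, reg = 0xA9CB1F
clock 4: out=1, reg = 0x54E58F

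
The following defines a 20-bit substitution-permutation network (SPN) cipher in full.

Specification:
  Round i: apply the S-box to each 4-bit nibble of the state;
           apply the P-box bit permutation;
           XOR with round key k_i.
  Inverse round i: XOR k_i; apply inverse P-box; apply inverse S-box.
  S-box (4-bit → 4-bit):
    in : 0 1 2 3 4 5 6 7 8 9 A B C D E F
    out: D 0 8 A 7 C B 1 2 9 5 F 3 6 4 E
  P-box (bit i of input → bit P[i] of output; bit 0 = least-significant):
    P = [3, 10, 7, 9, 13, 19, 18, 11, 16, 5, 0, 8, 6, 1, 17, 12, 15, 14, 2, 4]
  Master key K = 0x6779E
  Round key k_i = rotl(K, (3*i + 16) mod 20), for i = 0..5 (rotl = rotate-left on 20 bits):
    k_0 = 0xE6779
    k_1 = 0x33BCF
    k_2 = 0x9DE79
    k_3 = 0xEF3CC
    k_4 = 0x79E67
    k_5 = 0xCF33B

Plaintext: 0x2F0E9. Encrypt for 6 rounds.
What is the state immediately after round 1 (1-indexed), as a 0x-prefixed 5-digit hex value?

0x97462

s_0 = plaintext = 0x2F0E9
s_1 = Round(s_0, k_0) = 0x97462
s_2 = Round(s_1, k_1) = 0xA91BE
s_3 = Round(s_2, k_2) = 0x566BD
s_4 = Round(s_3, k_3) = 0x3CE3A
s_5 = Round(s_4, k_4) = 0xFD6BC
s_6 = Round(s_5, k_5) = 0x39E05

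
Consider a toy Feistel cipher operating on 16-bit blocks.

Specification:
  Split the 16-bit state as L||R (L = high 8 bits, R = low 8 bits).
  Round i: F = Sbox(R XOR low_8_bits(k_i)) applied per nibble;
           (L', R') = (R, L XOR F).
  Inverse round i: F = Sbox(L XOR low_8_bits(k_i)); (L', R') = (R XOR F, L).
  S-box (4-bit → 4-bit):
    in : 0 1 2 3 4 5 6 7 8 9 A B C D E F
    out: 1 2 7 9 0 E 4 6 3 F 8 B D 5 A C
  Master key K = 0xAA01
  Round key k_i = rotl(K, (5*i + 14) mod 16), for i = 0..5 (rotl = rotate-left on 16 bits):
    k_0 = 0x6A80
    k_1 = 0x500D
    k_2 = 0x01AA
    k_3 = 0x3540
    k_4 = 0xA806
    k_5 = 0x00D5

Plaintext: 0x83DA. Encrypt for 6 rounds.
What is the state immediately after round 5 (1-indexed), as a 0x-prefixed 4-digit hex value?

0x2582

s_0 = plaintext = 0x83DA
s_1 = Round(s_0, k_0) = 0xDA6B
s_2 = Round(s_1, k_1) = 0x6B9E
s_3 = Round(s_2, k_2) = 0x9EFB
s_4 = Round(s_3, k_3) = 0xFB25
s_5 = Round(s_4, k_4) = 0x2582
s_6 = Round(s_5, k_5) = 0x82C3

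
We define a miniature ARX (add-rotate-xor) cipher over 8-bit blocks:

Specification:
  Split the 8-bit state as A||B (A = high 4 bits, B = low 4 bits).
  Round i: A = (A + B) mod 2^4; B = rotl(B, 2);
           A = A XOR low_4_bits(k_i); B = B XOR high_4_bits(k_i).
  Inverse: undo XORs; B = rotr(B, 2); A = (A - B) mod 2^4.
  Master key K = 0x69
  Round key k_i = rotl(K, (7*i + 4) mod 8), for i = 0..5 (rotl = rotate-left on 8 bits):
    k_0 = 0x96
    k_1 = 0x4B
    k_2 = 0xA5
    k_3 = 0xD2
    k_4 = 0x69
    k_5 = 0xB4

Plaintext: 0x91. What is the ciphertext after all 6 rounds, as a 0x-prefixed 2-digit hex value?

s_0 = plaintext = 0x91
s_1 = Round(s_0, k_0) = 0xCD
s_2 = Round(s_1, k_1) = 0x23
s_3 = Round(s_2, k_2) = 0x06
s_4 = Round(s_3, k_3) = 0x44
s_5 = Round(s_4, k_4) = 0x17
s_6 = Round(s_5, k_5) = 0xC6

0xC6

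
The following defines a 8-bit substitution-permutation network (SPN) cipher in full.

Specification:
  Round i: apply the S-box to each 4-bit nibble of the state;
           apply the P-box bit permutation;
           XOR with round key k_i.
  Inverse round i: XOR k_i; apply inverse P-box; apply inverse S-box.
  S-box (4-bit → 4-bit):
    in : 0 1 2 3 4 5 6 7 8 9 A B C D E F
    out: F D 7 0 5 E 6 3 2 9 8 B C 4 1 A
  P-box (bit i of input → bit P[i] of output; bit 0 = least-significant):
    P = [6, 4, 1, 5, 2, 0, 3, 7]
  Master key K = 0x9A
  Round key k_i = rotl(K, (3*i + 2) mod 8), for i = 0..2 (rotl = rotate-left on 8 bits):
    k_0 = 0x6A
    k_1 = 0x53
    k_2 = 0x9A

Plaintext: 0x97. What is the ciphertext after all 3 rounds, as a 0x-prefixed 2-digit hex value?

s_0 = plaintext = 0x97
s_1 = Round(s_0, k_0) = 0xBE
s_2 = Round(s_1, k_1) = 0x96
s_3 = Round(s_2, k_2) = 0x0C

0x0C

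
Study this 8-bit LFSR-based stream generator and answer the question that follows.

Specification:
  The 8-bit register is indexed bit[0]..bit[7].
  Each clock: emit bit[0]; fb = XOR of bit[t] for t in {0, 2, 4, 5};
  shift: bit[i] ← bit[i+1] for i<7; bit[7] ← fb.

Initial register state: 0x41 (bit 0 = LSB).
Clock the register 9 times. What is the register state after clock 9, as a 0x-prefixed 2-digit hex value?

0xCF

reg_0 = 0x41
clock 1: out=1, reg = 0xA0
clock 2: out=0, reg = 0xD0
clock 3: out=0, reg = 0xE8
clock 4: out=0, reg = 0xF4
clock 5: out=0, reg = 0xFA
clock 6: out=0, reg = 0x7D
clock 7: out=1, reg = 0x3E
clock 8: out=0, reg = 0x9F
clock 9: out=1, reg = 0xCF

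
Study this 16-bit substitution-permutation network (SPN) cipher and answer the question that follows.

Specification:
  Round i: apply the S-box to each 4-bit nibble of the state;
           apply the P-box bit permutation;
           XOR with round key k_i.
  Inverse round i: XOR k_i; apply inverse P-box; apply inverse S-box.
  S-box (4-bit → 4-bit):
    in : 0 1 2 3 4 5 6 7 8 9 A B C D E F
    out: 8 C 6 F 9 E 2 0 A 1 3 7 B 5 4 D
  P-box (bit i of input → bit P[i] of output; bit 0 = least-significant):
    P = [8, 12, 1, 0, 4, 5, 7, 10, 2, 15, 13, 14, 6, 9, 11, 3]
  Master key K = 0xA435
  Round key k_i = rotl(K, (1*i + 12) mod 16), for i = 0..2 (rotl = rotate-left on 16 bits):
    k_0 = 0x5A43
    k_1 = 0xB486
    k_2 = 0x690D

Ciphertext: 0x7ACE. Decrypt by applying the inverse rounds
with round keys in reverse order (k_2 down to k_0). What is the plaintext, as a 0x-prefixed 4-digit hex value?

s_0 = ciphertext = 0x7ACE
s_1 = InvRound(s_0, k_2) = 0xA7E3
s_2 = InvRound(s_1, k_1) = 0xA96C
s_3 = InvRound(s_2, k_0) = 0x8363

0x8363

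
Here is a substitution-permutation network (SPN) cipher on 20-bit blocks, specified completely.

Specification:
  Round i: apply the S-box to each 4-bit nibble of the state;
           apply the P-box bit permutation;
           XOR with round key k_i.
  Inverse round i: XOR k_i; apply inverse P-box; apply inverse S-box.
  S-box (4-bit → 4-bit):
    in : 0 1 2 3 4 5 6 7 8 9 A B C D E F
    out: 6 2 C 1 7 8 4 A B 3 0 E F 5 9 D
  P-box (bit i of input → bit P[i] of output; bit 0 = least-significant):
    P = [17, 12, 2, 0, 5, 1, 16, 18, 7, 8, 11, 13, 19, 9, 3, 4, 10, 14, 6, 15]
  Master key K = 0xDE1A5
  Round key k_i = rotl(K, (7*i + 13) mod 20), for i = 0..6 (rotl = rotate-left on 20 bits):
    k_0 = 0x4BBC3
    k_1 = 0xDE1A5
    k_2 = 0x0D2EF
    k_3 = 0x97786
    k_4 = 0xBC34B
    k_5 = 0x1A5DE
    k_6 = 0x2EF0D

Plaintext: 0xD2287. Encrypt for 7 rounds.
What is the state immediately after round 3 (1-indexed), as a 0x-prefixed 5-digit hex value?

s_0 = plaintext = 0xD2287
s_1 = Round(s_0, k_0) = 0x087B8
s_2 = Round(s_1, k_1) = 0x292F6
s_3 = Round(s_2, k_2) = 0xD788B
s_4 = Round(s_3, k_3) = 0xD4071
s_5 = Round(s_4, k_4) = 0x7DC01
s_6 = Round(s_5, k_5) = 0x85C54
s_7 = Round(s_6, k_6) = 0x41299

0xD788B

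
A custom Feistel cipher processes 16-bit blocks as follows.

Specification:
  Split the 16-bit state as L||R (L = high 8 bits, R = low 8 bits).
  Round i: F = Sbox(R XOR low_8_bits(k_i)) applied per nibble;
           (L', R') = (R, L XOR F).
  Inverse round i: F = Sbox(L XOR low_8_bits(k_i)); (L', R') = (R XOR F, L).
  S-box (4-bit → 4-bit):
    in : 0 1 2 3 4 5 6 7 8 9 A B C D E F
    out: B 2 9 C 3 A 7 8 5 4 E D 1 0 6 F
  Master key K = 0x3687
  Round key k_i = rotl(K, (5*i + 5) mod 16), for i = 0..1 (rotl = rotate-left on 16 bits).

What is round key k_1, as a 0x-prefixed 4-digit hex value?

K = 0x3687
k_0 = rotl(K, (5*0+5) mod 16) = rotl(K, 5) = 0xD0E6
k_1 = rotl(K, (5*1+5) mod 16) = rotl(K, 10) = 0x1CDA

0x1CDA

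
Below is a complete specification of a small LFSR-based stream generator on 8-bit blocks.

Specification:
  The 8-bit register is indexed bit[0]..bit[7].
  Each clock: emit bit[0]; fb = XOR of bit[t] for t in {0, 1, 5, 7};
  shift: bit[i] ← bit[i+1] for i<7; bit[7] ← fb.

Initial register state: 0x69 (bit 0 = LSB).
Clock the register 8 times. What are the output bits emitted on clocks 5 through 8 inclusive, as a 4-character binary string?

reg_0 = 0x69
clock 1: out=1, reg = 0x34
clock 2: out=0, reg = 0x9A
clock 3: out=0, reg = 0x4D
clock 4: out=1, reg = 0xA6
clock 5: out=0, reg = 0xD3
clock 6: out=1, reg = 0xE9
clock 7: out=1, reg = 0xF4
clock 8: out=0, reg = 0x7A

0110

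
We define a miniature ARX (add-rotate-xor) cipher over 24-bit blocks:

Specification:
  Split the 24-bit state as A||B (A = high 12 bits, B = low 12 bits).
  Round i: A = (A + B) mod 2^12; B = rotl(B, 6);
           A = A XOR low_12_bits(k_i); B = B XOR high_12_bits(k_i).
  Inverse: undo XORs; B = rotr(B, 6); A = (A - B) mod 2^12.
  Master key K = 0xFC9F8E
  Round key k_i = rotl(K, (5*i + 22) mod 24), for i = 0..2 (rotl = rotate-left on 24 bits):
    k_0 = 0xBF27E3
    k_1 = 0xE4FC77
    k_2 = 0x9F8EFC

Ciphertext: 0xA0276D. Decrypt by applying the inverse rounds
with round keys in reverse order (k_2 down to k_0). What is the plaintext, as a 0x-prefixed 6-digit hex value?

s_0 = ciphertext = 0xA0276D
s_1 = InvRound(s_0, k_2) = 0xF8457A
s_2 = InvRound(s_1, k_1) = 0x687D6C
s_3 = InvRound(s_2, k_0) = 0x9CA79A

0x9CA79A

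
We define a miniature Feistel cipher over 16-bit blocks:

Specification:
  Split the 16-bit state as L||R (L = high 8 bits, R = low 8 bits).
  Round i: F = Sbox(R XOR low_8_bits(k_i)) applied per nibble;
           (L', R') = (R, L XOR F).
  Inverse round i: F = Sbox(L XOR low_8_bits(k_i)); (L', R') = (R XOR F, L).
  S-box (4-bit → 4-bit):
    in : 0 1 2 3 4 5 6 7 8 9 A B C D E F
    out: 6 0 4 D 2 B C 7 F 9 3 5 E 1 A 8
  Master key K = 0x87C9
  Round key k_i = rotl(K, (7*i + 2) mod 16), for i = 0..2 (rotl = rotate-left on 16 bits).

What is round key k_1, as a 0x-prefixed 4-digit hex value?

0x930F

K = 0x87C9
k_0 = rotl(K, (7*0+2) mod 16) = rotl(K, 2) = 0x1F26
k_1 = rotl(K, (7*1+2) mod 16) = rotl(K, 9) = 0x930F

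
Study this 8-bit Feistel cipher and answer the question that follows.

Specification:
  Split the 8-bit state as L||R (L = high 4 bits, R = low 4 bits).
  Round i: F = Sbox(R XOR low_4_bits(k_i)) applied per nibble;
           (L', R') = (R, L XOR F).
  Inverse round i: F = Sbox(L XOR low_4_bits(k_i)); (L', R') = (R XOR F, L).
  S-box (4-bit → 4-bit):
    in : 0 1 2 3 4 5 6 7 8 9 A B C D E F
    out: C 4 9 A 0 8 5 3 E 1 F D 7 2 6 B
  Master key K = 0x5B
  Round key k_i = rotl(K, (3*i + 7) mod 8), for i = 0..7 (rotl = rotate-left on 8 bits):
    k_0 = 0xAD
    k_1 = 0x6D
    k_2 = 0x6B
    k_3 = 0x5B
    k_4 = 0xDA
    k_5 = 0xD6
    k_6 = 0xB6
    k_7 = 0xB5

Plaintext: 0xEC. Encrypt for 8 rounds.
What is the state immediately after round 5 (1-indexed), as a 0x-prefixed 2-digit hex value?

s_0 = plaintext = 0xEC
s_1 = Round(s_0, k_0) = 0xCA
s_2 = Round(s_1, k_1) = 0xAF
s_3 = Round(s_2, k_2) = 0xFA
s_4 = Round(s_3, k_3) = 0xAB
s_5 = Round(s_4, k_4) = 0xBE
s_6 = Round(s_5, k_5) = 0xE5
s_7 = Round(s_6, k_6) = 0x54
s_8 = Round(s_7, k_7) = 0x41

0xBE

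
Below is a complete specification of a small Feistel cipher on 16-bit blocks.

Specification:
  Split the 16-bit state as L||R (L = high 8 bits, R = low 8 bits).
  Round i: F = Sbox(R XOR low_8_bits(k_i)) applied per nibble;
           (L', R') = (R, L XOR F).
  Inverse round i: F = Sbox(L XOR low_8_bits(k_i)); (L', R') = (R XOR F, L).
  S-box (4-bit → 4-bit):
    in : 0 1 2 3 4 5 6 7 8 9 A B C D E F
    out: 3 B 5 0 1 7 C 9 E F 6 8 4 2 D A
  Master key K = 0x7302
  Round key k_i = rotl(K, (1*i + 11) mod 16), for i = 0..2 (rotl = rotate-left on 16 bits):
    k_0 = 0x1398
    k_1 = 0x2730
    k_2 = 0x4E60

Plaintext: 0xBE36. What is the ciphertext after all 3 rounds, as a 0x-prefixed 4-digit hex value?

s_0 = plaintext = 0xBE36
s_1 = Round(s_0, k_0) = 0x36D3
s_2 = Round(s_1, k_1) = 0xD3E6
s_3 = Round(s_2, k_2) = 0xE63F

0xE63F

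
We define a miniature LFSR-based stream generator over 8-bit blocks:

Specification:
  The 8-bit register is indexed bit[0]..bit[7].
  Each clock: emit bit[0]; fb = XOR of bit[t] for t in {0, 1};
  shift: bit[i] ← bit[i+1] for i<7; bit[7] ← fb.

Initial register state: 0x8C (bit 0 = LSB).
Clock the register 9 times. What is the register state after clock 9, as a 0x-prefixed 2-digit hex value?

0xE5

reg_0 = 0x8C
clock 1: out=0, reg = 0x46
clock 2: out=0, reg = 0xA3
clock 3: out=1, reg = 0x51
clock 4: out=1, reg = 0xA8
clock 5: out=0, reg = 0x54
clock 6: out=0, reg = 0x2A
clock 7: out=0, reg = 0x95
clock 8: out=1, reg = 0xCA
clock 9: out=0, reg = 0xE5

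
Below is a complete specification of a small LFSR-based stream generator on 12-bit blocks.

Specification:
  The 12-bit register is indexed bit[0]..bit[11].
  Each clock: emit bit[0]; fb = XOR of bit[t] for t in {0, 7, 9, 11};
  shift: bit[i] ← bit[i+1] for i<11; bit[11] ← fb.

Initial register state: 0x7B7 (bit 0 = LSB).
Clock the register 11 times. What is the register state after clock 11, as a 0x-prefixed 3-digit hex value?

0xBE2

reg_0 = 0x7B7
clock 1: out=1, reg = 0xBDB
clock 2: out=1, reg = 0x5ED
clock 3: out=1, reg = 0x2F6
clock 4: out=0, reg = 0x17B
clock 5: out=1, reg = 0x8BD
clock 6: out=1, reg = 0xC5E
clock 7: out=0, reg = 0xE2F
clock 8: out=1, reg = 0xF17
clock 9: out=1, reg = 0xF8B
clock 10: out=1, reg = 0x7C5
clock 11: out=1, reg = 0xBE2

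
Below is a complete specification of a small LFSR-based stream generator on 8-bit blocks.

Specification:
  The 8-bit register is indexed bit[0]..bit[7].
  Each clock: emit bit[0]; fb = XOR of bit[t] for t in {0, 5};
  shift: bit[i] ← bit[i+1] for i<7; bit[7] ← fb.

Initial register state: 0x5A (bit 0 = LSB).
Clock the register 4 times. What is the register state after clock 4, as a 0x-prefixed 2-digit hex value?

0x85

reg_0 = 0x5A
clock 1: out=0, reg = 0x2D
clock 2: out=1, reg = 0x16
clock 3: out=0, reg = 0x0B
clock 4: out=1, reg = 0x85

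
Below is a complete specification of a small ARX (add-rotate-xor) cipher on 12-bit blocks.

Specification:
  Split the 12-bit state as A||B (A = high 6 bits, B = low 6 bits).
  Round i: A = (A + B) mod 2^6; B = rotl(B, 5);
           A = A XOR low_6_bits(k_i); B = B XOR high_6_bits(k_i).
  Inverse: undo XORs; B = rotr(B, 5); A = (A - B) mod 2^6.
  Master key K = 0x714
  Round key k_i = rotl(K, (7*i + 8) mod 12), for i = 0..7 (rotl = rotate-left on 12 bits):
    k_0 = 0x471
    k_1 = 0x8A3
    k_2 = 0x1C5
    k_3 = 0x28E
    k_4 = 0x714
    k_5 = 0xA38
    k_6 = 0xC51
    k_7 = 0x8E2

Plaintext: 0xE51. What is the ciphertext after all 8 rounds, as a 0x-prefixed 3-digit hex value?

0xF8A

s_0 = plaintext = 0xE51
s_1 = Round(s_0, k_0) = 0xEF9
s_2 = Round(s_1, k_1) = 0x5DE
s_3 = Round(s_2, k_2) = 0xC08
s_4 = Round(s_3, k_3) = 0xD8E
s_5 = Round(s_4, k_4) = 0x41B
s_6 = Round(s_5, k_5) = 0x4C5
s_7 = Round(s_6, k_6) = 0x253
s_8 = Round(s_7, k_7) = 0xF8A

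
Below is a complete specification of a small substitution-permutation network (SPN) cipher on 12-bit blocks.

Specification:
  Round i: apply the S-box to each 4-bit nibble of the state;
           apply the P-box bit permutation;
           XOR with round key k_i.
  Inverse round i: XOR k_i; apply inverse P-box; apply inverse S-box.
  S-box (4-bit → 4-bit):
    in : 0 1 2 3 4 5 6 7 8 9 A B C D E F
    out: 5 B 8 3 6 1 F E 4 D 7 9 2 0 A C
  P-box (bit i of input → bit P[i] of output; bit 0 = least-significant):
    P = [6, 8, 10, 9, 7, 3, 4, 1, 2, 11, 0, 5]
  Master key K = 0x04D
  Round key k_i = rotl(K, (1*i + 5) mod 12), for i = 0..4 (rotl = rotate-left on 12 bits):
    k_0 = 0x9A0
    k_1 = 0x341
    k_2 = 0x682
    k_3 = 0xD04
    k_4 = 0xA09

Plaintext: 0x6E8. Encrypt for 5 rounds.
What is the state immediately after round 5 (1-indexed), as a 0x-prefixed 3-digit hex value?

s_0 = plaintext = 0x6E8
s_1 = Round(s_0, k_0) = 0x58F
s_2 = Round(s_1, k_1) = 0x555
s_3 = Round(s_2, k_2) = 0x646
s_4 = Round(s_3, k_3) = 0x279
s_5 = Round(s_4, k_4) = 0xC73

0xC73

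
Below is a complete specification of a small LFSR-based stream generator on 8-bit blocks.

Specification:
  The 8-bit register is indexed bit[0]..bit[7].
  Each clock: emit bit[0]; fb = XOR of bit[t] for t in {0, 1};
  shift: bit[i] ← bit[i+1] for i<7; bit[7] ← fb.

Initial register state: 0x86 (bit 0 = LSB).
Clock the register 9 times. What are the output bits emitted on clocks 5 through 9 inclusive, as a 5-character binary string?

reg_0 = 0x86
clock 1: out=0, reg = 0xC3
clock 2: out=1, reg = 0x61
clock 3: out=1, reg = 0xB0
clock 4: out=0, reg = 0x58
clock 5: out=0, reg = 0x2C
clock 6: out=0, reg = 0x16
clock 7: out=0, reg = 0x8B
clock 8: out=1, reg = 0x45
clock 9: out=1, reg = 0xA2

00011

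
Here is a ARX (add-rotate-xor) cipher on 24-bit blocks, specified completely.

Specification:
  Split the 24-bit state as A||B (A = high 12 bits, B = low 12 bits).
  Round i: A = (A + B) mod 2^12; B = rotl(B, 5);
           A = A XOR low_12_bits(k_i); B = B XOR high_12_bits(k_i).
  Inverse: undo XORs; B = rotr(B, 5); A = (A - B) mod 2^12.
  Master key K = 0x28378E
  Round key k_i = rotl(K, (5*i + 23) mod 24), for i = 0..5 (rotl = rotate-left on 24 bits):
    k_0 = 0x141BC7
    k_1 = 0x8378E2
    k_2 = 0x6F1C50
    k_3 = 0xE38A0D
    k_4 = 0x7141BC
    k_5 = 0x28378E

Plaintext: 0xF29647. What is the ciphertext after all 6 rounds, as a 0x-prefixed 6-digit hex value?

0x69D0D0

s_0 = plaintext = 0xF29647
s_1 = Round(s_0, k_0) = 0xEB79AD
s_2 = Round(s_1, k_1) = 0x086D84
s_3 = Round(s_2, k_2) = 0x25A66A
s_4 = Round(s_3, k_3) = 0x2C9374
s_5 = Round(s_4, k_4) = 0x781992
s_6 = Round(s_5, k_5) = 0x69D0D0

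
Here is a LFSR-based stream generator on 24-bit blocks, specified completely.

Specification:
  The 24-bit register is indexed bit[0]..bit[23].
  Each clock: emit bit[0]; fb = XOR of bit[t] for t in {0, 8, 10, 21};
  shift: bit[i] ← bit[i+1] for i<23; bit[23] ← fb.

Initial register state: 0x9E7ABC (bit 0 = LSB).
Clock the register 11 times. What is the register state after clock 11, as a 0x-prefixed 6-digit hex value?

0xD793CF

reg_0 = 0x9E7ABC
clock 1: out=0, reg = 0x4F3D5E
clock 2: out=0, reg = 0x279EAF
clock 3: out=1, reg = 0x93CF57
clock 4: out=1, reg = 0xC9E7AB
clock 5: out=1, reg = 0xE4F3D5
clock 6: out=1, reg = 0xF279EA
clock 7: out=0, reg = 0x793CF5
clock 8: out=1, reg = 0xBC9E7A
clock 9: out=0, reg = 0x5E4F3D
clock 10: out=1, reg = 0xAF279E
clock 11: out=0, reg = 0xD793CF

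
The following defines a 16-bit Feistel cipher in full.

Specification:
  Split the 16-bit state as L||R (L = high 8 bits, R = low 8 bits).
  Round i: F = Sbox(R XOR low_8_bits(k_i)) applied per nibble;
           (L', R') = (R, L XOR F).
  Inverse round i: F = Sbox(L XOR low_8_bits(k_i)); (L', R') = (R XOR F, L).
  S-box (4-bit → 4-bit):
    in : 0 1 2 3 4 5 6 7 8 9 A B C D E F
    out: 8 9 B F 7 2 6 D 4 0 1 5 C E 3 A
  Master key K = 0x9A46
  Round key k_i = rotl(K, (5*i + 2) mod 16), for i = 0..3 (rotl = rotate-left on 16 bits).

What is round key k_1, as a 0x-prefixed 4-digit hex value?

K = 0x9A46
k_0 = rotl(K, (5*0+2) mod 16) = rotl(K, 2) = 0x691A
k_1 = rotl(K, (5*1+2) mod 16) = rotl(K, 7) = 0x234D

0x234D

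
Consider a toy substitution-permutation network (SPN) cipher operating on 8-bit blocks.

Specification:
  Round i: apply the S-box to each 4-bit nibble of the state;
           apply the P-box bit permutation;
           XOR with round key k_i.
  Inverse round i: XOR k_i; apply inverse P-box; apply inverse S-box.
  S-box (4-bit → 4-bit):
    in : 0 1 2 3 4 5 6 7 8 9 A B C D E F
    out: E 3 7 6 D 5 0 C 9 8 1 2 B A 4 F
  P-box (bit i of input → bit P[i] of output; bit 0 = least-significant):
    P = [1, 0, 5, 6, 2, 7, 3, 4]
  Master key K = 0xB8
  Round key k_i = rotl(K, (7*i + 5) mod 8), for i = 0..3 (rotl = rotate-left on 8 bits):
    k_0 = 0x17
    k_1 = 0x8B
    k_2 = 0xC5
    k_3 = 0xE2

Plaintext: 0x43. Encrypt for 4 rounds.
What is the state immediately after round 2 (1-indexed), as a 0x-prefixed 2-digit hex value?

s_0 = plaintext = 0x43
s_1 = Round(s_0, k_0) = 0x2A
s_2 = Round(s_1, k_1) = 0x05
s_3 = Round(s_2, k_2) = 0x7F
s_4 = Round(s_3, k_3) = 0x99

0x05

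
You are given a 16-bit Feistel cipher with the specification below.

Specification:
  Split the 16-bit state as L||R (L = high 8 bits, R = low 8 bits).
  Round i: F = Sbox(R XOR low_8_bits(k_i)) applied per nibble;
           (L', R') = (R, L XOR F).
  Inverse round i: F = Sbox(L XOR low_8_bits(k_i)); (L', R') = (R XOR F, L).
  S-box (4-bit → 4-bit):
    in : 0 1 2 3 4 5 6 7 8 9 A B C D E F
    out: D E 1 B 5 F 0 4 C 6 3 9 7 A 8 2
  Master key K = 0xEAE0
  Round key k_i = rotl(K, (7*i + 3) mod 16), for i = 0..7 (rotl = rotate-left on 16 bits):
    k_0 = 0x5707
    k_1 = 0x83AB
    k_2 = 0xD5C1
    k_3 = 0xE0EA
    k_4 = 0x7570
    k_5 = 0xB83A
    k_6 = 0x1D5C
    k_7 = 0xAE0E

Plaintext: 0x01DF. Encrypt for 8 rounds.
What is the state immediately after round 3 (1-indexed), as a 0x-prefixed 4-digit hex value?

0x0FD5

s_0 = plaintext = 0x01DF
s_1 = Round(s_0, k_0) = 0xDFAD
s_2 = Round(s_1, k_1) = 0xAD0F
s_3 = Round(s_2, k_2) = 0x0FD5
s_4 = Round(s_3, k_3) = 0xD5BD
s_5 = Round(s_4, k_4) = 0xBDAF
s_6 = Round(s_5, k_5) = 0xAFD2
s_7 = Round(s_6, k_6) = 0xD267
s_8 = Round(s_7, k_7) = 0x67D4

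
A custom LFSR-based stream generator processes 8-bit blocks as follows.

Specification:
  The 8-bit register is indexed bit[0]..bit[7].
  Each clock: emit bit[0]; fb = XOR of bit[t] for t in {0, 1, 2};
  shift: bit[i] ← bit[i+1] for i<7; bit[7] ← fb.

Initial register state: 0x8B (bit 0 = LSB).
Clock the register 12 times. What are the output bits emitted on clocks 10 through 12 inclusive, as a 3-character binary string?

reg_0 = 0x8B
clock 1: out=1, reg = 0x45
clock 2: out=1, reg = 0x22
clock 3: out=0, reg = 0x91
clock 4: out=1, reg = 0xC8
clock 5: out=0, reg = 0x64
clock 6: out=0, reg = 0xB2
clock 7: out=0, reg = 0xD9
clock 8: out=1, reg = 0xEC
clock 9: out=0, reg = 0xF6
clock 10: out=0, reg = 0x7B
clock 11: out=1, reg = 0x3D
clock 12: out=1, reg = 0x1E

011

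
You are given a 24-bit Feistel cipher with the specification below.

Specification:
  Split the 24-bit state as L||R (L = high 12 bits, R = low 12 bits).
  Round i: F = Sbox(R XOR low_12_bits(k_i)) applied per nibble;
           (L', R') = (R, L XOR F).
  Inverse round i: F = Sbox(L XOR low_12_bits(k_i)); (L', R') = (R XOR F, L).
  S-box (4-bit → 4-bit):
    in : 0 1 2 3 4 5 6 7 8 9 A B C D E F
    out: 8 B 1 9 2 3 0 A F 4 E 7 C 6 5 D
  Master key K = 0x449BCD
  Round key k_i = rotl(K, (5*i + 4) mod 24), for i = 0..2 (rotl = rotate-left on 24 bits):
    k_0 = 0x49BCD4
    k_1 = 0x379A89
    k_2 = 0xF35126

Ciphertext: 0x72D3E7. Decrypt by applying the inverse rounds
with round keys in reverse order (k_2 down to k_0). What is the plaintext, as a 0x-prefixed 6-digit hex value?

s_0 = ciphertext = 0x72D3E7
s_1 = InvRound(s_0, k_2) = 0x36072D
s_2 = InvRound(s_1, k_1) = 0x379360
s_3 = InvRound(s_2, k_0) = 0xE86379

0xE86379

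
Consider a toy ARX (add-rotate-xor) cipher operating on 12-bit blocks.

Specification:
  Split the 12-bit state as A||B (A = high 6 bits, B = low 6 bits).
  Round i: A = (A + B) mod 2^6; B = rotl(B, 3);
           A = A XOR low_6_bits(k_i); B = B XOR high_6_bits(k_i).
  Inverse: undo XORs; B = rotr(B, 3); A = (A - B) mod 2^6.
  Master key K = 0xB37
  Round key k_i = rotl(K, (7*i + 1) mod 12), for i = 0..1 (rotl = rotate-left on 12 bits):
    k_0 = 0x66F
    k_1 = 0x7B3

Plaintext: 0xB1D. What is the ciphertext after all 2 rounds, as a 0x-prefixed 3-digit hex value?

0xAC8

s_0 = plaintext = 0xB1D
s_1 = Round(s_0, k_0) = 0x9B2
s_2 = Round(s_1, k_1) = 0xAC8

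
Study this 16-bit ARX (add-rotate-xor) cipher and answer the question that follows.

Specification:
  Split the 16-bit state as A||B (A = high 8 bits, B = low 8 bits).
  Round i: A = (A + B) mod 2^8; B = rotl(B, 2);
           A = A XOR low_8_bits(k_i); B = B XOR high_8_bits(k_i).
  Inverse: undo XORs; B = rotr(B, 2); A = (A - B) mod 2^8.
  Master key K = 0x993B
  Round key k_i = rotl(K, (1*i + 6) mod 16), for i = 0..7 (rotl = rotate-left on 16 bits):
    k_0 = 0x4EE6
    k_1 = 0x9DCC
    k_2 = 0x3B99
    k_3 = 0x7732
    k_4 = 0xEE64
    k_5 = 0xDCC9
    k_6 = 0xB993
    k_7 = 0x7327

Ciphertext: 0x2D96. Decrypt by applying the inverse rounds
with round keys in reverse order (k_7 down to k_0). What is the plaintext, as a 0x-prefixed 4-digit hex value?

0x54A4

s_0 = ciphertext = 0x2D96
s_1 = InvRound(s_0, k_7) = 0x9179
s_2 = InvRound(s_1, k_6) = 0xD230
s_3 = InvRound(s_2, k_5) = 0xE03B
s_4 = InvRound(s_3, k_4) = 0x0F75
s_5 = InvRound(s_4, k_3) = 0xBD80
s_6 = InvRound(s_5, k_2) = 0x36EE
s_7 = InvRound(s_6, k_1) = 0x1EDC
s_8 = InvRound(s_7, k_0) = 0x54A4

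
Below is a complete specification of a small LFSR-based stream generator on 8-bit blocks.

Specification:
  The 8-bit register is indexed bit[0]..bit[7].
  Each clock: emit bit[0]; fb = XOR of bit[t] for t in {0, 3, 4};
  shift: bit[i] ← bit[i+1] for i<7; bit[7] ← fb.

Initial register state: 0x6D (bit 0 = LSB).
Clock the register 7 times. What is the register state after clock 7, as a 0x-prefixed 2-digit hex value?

0x8C

reg_0 = 0x6D
clock 1: out=1, reg = 0x36
clock 2: out=0, reg = 0x9B
clock 3: out=1, reg = 0xCD
clock 4: out=1, reg = 0x66
clock 5: out=0, reg = 0x33
clock 6: out=1, reg = 0x19
clock 7: out=1, reg = 0x8C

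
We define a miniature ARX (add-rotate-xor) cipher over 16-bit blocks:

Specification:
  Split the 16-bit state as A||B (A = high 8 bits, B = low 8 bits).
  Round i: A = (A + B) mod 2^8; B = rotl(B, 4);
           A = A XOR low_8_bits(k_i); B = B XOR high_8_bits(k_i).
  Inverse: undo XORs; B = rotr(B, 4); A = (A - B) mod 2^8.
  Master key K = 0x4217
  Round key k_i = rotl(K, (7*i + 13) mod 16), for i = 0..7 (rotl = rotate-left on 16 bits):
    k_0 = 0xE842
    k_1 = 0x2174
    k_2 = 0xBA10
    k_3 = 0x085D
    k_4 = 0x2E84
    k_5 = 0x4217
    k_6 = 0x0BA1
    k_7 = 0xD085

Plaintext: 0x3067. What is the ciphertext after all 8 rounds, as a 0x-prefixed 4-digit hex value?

0x3CAB

s_0 = plaintext = 0x3067
s_1 = Round(s_0, k_0) = 0xD59E
s_2 = Round(s_1, k_1) = 0x07C8
s_3 = Round(s_2, k_2) = 0xDF36
s_4 = Round(s_3, k_3) = 0x486B
s_5 = Round(s_4, k_4) = 0x3798
s_6 = Round(s_5, k_5) = 0xD8CB
s_7 = Round(s_6, k_6) = 0x02B7
s_8 = Round(s_7, k_7) = 0x3CAB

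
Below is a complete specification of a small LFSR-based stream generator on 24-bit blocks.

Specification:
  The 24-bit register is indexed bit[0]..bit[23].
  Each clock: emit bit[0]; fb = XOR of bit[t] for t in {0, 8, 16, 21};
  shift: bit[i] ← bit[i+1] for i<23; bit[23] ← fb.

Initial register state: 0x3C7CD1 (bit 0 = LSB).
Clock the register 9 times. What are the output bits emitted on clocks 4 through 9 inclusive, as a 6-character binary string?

reg_0 = 0x3C7CD1
clock 1: out=1, reg = 0x1E3E68
clock 2: out=0, reg = 0x0F1F34
clock 3: out=0, reg = 0x078F9A
clock 4: out=0, reg = 0x03C7CD
clock 5: out=1, reg = 0x81E3E6
clock 6: out=0, reg = 0x40F1F3
clock 7: out=1, reg = 0x2078F9
clock 8: out=1, reg = 0x103C7C
clock 9: out=0, reg = 0x081E3E

010110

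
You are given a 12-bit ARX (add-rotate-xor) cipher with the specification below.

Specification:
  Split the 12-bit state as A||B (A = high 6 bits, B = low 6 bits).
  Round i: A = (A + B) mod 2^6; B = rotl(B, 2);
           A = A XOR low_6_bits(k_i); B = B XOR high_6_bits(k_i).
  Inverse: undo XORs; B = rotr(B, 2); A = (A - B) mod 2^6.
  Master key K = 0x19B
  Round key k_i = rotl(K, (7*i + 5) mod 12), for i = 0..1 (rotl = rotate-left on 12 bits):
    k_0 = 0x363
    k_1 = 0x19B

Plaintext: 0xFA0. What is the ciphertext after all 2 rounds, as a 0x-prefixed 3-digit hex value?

0x5FA

s_0 = plaintext = 0xFA0
s_1 = Round(s_0, k_0) = 0xF4F
s_2 = Round(s_1, k_1) = 0x5FA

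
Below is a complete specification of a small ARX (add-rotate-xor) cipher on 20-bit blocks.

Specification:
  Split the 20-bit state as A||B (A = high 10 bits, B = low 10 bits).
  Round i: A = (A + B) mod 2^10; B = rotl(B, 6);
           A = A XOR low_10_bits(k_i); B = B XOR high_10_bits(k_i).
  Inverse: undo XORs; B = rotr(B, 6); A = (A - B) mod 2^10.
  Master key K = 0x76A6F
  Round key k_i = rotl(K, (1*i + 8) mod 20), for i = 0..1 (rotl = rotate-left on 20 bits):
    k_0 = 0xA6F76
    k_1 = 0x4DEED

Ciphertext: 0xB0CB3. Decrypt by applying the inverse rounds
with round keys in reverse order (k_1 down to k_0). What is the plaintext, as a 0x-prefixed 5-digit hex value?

0xB0DDB

s_0 = ciphertext = 0xB0CB3
s_1 = InvRound(s_0, k_1) = 0xFA046
s_2 = InvRound(s_1, k_0) = 0xB0DDB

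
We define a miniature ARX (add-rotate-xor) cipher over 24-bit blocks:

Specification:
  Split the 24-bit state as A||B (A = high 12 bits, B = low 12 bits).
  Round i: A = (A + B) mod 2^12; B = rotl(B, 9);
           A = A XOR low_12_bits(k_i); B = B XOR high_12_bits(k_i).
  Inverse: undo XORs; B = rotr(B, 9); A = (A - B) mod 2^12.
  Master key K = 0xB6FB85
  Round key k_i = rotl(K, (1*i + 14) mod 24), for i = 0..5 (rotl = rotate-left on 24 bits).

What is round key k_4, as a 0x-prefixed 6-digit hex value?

K = 0xB6FB85
k_0 = rotl(K, (1*0+14) mod 24) = rotl(K, 14) = 0xE16DBE
k_1 = rotl(K, (1*1+14) mod 24) = rotl(K, 15) = 0xC2DB7D
k_2 = rotl(K, (1*2+14) mod 24) = rotl(K, 16) = 0x85B6FB
k_3 = rotl(K, (1*3+14) mod 24) = rotl(K, 17) = 0x0B6DF7
k_4 = rotl(K, (1*4+14) mod 24) = rotl(K, 18) = 0x16DBEE

0x16DBEE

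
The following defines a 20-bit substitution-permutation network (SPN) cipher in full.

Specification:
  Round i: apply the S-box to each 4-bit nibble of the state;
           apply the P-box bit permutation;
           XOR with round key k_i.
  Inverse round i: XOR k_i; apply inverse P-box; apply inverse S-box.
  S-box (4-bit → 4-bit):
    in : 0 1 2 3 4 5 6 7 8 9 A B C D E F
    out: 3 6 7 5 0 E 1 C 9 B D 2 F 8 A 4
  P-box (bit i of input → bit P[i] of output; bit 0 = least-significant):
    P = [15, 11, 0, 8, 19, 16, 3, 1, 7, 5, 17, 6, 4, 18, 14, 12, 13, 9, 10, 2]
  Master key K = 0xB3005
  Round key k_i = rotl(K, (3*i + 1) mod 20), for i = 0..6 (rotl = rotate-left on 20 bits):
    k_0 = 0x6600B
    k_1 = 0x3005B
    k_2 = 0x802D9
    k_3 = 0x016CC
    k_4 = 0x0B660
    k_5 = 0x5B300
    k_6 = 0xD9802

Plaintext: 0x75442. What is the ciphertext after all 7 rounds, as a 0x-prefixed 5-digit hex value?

0x418B2

s_0 = plaintext = 0x75442
s_1 = Round(s_0, k_0) = 0x2BC0E
s_2 = Round(s_1, k_1) = 0xC2FBB
s_3 = Round(s_2, k_2) = 0xF6CCD
s_4 = Round(s_3, k_3) = 0xB1336
s_5 = Round(s_4, k_4) = 0xE74E8
s_6 = Round(s_5, k_5) = 0x46006
s_7 = Round(s_6, k_6) = 0x418B2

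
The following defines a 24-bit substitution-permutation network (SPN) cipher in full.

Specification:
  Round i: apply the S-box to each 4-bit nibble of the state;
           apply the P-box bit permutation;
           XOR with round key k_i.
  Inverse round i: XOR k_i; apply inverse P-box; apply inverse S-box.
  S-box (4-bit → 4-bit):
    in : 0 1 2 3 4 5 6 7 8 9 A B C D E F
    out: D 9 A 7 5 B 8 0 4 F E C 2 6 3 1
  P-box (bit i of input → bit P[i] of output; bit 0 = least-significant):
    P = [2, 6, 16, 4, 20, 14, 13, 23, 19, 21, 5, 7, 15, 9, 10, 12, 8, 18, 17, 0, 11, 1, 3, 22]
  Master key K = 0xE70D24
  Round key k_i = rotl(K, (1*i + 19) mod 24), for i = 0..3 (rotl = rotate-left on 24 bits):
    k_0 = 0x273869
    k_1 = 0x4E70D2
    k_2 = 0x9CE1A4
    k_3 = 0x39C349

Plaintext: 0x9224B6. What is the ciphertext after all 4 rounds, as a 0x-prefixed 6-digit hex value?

s_0 = plaintext = 0x9224B6
s_1 = Round(s_0, k_0) = 0xEB0252
s_2 = Round(s_1, k_1) = 0xFCAC01
s_3 = Round(s_2, k_2) = 0x28DFB0
s_4 = Round(s_3, k_3) = 0xF2E55F

0xF2E55F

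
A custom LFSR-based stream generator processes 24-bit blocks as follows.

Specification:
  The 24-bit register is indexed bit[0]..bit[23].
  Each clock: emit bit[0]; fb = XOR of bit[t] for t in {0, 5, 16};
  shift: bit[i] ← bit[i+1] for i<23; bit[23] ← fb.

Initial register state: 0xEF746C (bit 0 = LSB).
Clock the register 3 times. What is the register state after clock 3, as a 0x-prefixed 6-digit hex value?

reg_0 = 0xEF746C
clock 1: out=0, reg = 0x77BA36
clock 2: out=0, reg = 0x3BDD1B
clock 3: out=1, reg = 0x1DEE8D

0x1DEE8D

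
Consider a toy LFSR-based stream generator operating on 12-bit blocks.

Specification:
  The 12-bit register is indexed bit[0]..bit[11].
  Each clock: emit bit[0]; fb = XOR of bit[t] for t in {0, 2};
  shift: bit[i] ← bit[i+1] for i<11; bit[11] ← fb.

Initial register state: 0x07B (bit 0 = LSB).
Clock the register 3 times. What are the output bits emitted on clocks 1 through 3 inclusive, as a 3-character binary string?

110

reg_0 = 0x07B
clock 1: out=1, reg = 0x83D
clock 2: out=1, reg = 0x41E
clock 3: out=0, reg = 0xA0F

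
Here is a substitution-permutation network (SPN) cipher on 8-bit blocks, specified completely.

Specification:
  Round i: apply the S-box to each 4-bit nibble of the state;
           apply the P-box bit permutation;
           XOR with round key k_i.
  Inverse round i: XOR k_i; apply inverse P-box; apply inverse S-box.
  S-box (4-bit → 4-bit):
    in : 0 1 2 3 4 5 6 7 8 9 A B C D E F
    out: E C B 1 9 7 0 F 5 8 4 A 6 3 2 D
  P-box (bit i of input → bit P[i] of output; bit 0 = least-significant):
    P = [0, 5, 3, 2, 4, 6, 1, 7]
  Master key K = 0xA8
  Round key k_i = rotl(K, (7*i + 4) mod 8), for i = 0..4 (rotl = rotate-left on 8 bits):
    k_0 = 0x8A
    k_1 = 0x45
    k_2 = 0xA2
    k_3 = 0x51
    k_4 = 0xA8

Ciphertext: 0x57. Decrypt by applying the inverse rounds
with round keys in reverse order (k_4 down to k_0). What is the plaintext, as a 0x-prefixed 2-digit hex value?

0xB7

s_0 = ciphertext = 0x57
s_1 = InvRound(s_0, k_4) = 0x77
s_2 = InvRound(s_1, k_3) = 0xAB
s_3 = InvRound(s_2, k_2) = 0x68
s_4 = InvRound(s_3, k_1) = 0x67
s_5 = InvRound(s_4, k_0) = 0xB7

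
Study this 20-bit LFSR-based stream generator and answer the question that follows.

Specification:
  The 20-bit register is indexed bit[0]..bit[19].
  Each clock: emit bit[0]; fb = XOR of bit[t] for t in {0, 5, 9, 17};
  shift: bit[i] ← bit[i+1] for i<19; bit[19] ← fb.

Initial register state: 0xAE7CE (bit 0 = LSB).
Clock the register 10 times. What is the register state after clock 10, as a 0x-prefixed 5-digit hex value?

0x0DAB9

reg_0 = 0xAE7CE
clock 1: out=0, reg = 0x573E7
clock 2: out=1, reg = 0xAB9F3
clock 3: out=1, reg = 0xD5CF9
clock 4: out=1, reg = 0x6AE7C
clock 5: out=0, reg = 0xB573E
clock 6: out=0, reg = 0xDAB9F
clock 7: out=1, reg = 0x6D5CF
clock 8: out=1, reg = 0x36AE7
clock 9: out=1, reg = 0x1B573
clock 10: out=1, reg = 0x0DAB9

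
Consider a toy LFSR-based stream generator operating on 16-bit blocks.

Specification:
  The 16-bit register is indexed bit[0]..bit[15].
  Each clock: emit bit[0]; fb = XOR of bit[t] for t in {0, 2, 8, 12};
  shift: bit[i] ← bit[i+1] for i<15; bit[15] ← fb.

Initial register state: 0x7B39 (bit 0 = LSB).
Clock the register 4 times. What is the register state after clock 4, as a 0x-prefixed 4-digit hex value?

0xB7B3

reg_0 = 0x7B39
clock 1: out=1, reg = 0xBD9C
clock 2: out=0, reg = 0xDECE
clock 3: out=0, reg = 0x6F67
clock 4: out=1, reg = 0xB7B3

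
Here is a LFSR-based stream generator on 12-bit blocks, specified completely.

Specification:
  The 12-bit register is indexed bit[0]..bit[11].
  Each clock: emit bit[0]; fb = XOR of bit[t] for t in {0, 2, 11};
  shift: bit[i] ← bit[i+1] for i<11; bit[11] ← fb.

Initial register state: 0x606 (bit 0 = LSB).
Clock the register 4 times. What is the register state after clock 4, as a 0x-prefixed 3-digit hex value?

reg_0 = 0x606
clock 1: out=0, reg = 0xB03
clock 2: out=1, reg = 0x581
clock 3: out=1, reg = 0xAC0
clock 4: out=0, reg = 0xD60

0xD60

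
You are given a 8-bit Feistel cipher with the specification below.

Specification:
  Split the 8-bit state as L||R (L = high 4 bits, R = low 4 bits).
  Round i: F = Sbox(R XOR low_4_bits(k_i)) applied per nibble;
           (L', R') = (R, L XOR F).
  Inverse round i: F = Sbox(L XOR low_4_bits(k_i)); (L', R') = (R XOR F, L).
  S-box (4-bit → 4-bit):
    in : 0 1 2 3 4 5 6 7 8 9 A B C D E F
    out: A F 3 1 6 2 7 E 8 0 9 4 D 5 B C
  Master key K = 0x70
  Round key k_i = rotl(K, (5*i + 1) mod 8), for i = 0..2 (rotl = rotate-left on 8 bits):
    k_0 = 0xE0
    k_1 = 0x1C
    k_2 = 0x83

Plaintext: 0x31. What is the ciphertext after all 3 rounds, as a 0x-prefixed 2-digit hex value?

s_0 = plaintext = 0x31
s_1 = Round(s_0, k_0) = 0x1C
s_2 = Round(s_1, k_1) = 0xCB
s_3 = Round(s_2, k_2) = 0xB4

0xB4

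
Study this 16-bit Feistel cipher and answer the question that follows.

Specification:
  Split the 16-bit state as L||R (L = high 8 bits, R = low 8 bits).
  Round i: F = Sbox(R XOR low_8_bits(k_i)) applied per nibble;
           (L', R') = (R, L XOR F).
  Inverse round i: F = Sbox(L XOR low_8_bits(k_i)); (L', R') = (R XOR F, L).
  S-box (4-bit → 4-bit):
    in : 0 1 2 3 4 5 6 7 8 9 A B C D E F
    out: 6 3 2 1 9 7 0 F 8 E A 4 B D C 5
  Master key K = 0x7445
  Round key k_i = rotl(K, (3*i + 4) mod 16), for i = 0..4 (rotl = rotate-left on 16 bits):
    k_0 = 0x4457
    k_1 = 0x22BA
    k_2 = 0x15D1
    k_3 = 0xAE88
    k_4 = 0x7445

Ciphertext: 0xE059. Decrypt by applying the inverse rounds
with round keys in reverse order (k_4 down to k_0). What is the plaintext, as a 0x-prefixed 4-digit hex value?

0x754F

s_0 = ciphertext = 0xE059
s_1 = InvRound(s_0, k_4) = 0xFEE0
s_2 = InvRound(s_1, k_3) = 0x10FE
s_3 = InvRound(s_2, k_2) = 0x4D10
s_4 = InvRound(s_3, k_1) = 0x4F4D
s_5 = InvRound(s_4, k_0) = 0x754F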